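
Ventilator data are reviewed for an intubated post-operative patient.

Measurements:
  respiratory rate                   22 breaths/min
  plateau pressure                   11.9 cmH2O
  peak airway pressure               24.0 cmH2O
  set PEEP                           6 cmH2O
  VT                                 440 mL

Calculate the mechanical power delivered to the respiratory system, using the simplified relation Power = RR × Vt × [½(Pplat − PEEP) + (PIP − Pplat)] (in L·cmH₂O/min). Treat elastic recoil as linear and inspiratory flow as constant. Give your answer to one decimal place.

Per-breath work = Vt × [½(Pplat−PEEP) + (PIP−Pplat)] = 0.440 × [0.5×5.9 + 12.1] = 0.440 × 15.05 = 6.622 L·cmH2O.
Power = 22 × 6.622 = 145.68 L·cmH2O/min.

145.7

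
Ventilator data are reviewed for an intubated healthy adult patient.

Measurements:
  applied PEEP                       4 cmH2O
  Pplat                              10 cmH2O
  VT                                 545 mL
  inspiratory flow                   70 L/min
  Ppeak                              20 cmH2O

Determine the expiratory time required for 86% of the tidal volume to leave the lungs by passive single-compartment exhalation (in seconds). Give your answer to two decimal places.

1.53

Flow: 70 L/min ÷ 60 = 1.1667 L/s.
R = (PIP − Pplat)/V̇ = (20 − 10) / 1.1667 = 10.0/1.1667 = 8.571 cmH2O·s/L.
C = Vt/(Pplat − PEEP) = 545.0 / (10 − 4) = 545.0/6.0 = 90.833 mL/cmH2O.
τ = R × C = 8.571 × 0.09083 L/cmH2O = 0.7785 s.
t = −τ·ln(1 − 0.86) = −0.7785·ln(0.14) = 1.531 s.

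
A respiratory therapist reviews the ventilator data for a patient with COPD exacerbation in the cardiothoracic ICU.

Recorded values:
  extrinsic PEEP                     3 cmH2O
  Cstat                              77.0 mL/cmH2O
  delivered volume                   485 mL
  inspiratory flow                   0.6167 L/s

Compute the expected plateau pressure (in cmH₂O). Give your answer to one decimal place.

Pplat = PEEP + Vt / Cstat = 3 + 485 / 77.0 = 3 + 6.299 = 9.299 cmH2O.

9.3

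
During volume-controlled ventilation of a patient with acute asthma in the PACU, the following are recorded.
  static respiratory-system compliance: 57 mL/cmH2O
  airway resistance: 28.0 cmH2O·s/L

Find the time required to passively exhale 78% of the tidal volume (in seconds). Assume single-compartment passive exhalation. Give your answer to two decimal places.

2.42

τ = R × C = 28.0 × 57 mL/cmH2O = 28.0 × 0.057 L/cmH2O = 1.596 s.
Exhaled fraction f = 1 − e^(−t/τ) → t = −τ·ln(1 − f) = −1.596·ln(0.22) = 2.417 s.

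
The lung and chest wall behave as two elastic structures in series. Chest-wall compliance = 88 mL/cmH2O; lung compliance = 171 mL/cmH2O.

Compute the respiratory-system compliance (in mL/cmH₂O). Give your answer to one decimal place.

Lung and chest wall are elastances in series: 1/Crs = 1/CL + 1/Ccw.
1/Crs = 1/171 + 1/88 = 0.01721.
Crs = 58.106 mL/cmH2O.

58.1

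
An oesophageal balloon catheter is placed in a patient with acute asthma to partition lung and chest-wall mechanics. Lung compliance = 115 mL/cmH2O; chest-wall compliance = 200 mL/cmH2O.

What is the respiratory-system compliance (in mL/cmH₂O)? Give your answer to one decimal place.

73.0

Lung and chest wall are elastances in series: 1/Crs = 1/CL + 1/Ccw.
1/Crs = 1/115 + 1/200 = 0.0137.
Crs = 72.993 mL/cmH2O.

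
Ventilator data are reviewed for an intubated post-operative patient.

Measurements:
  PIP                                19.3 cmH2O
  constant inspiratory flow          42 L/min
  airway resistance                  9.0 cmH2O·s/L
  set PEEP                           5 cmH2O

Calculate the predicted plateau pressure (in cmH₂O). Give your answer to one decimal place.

Flow: 42 L/min ÷ 60 = 0.7 L/s.
Pplat = PIP − Raw × flow = 19.3 − 9.0 × 0.7 = 19.3 − 6.3 = 13.0 cmH2O.

13.0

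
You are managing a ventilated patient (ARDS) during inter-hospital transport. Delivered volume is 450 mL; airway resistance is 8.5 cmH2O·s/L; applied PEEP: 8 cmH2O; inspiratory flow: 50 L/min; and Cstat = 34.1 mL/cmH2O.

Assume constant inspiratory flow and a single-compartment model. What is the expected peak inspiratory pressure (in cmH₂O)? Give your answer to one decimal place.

28.3

Flow: 50 L/min ÷ 60 = 0.8333 L/s.
Equation of motion (constant flow): PIP = Vt/C + R·V̇ + PEEP.
PIP = 450/34.1 + 8.5×0.8333 + 8 = 13.196 + 7.083 + 8 = 28.279 cmH2O.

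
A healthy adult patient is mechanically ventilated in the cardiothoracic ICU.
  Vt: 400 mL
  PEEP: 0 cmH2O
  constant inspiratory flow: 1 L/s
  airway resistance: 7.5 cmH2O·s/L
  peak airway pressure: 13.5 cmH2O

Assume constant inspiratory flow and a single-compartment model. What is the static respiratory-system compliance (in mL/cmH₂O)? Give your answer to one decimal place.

66.7

Equation of motion (constant flow): PIP = Vt/C + R·V̇ + PEEP.
Vt/C = PIP − R·V̇ − PEEP = 13.5 − 7.5×1 − 0 = 13.5 − 7.5 − 0 = 6.0 cmH2O.
C = Vt / 6.0 = 400 / 6.0 = 66.667 mL/cmH2O.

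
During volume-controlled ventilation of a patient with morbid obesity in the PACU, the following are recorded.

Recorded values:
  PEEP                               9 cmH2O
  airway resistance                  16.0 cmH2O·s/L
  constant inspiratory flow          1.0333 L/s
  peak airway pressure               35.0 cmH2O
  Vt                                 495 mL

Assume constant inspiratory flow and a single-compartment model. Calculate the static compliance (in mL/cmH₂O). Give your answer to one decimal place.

Equation of motion (constant flow): PIP = Vt/C + R·V̇ + PEEP.
Vt/C = PIP − R·V̇ − PEEP = 35.0 − 16.0×1.0333 − 9 = 35.0 − 16.533 − 9 = 9.467 cmH2O.
C = Vt / 9.467 = 495 / 9.467 = 52.287 mL/cmH2O.

52.3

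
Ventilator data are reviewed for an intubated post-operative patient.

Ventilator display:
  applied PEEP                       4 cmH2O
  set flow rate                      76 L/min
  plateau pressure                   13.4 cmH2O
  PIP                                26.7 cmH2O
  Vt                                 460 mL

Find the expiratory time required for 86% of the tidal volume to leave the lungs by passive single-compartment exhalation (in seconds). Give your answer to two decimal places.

Flow: 76 L/min ÷ 60 = 1.2667 L/s.
R = (PIP − Pplat)/V̇ = (26.7 − 13.4) / 1.2667 = 13.3/1.2667 = 10.5 cmH2O·s/L.
C = Vt/(Pplat − PEEP) = 460.0 / (13.4 − 4) = 460.0/9.4 = 48.936 mL/cmH2O.
τ = R × C = 10.5 × 0.04894 L/cmH2O = 0.5139 s.
t = −τ·ln(1 − 0.86) = −0.5139·ln(0.14) = 1.01 s.

1.01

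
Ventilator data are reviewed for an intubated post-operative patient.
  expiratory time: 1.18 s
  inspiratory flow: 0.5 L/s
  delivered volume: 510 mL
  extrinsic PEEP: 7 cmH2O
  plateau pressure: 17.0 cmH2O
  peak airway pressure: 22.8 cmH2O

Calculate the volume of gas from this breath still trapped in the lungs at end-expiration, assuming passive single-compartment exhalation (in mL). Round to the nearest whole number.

69

R = (PIP − Pplat)/V̇ = (22.8 − 17.0) / 0.5 = 5.8/0.5 = 11.6 cmH2O·s/L.
C = Vt/(Pplat − PEEP) = 510.0 / (17.0 − 7) = 510.0/10.0 = 51.0 mL/cmH2O.
τ = R × C = 11.6 × 0.051 L/cmH2O = 0.5916 s.
Fraction remaining = e^(−Te/τ) = e^(−1.18/0.5916) = 0.1361.
Trapped volume = 510.0 × 0.1361 = 69.411 mL.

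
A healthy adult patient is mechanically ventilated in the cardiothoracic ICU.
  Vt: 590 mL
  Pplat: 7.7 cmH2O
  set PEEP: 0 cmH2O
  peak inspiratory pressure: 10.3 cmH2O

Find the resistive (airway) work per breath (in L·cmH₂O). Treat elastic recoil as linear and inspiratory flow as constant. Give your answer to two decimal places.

With constant inspiratory flow the resistive pressure is constant at PIP − Pplat = 10.3 − 7.7 = 2.6 cmH2O, so resistive work = 2.6 × 0.590 = 1.534 L·cmH2O.

1.53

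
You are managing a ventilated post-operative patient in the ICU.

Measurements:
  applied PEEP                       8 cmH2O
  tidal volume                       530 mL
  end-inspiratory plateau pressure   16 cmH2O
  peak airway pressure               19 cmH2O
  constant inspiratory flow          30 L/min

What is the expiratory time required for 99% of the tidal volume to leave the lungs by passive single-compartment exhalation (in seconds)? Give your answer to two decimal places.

Flow: 30 L/min ÷ 60 = 0.5 L/s.
R = (PIP − Pplat)/V̇ = (19 − 16) / 0.5 = 3.0/0.5 = 6.0 cmH2O·s/L.
C = Vt/(Pplat − PEEP) = 530.0 / (16 − 8) = 530.0/8.0 = 66.25 mL/cmH2O.
τ = R × C = 6.0 × 0.06625 L/cmH2O = 0.3975 s.
t = −τ·ln(1 − 0.99) = −0.3975·ln(0.01) = 1.831 s.

1.83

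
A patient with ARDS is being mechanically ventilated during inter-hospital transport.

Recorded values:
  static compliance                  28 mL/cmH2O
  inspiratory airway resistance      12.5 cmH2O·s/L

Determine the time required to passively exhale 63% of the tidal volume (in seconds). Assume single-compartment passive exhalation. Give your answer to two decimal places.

0.35

τ = R × C = 12.5 × 28 mL/cmH2O = 12.5 × 0.028 L/cmH2O = 0.35 s.
Exhaled fraction f = 1 − e^(−t/τ) → t = −τ·ln(1 − f) = −0.35·ln(0.37) = 0.348 s.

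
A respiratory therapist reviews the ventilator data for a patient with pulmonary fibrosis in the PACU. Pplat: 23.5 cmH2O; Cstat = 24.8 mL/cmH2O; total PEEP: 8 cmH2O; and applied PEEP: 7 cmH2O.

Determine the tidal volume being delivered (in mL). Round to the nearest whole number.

End-expiratory occlusion gives total PEEP = 8 cmH2O (intrinsic PEEP = 8 − 7 = 1). Use total PEEP for the elastic gradient.
Vt = Cstat × (Pplat − PEEPtotal) = 24.8 × (23.5 − 8) = 24.8 × 15.5 = 384.4 mL.

384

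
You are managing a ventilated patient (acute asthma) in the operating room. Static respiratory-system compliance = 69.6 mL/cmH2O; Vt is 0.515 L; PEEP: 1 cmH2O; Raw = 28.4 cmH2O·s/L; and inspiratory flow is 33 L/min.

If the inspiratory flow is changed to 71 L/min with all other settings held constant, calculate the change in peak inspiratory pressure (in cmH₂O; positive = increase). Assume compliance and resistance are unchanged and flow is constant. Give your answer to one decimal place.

18.0

Flow: 33 L/min ÷ 60 = 0.55 L/s.
New flow: 71 L/min ÷ 60 = 1.1833 L/s.
PIP = Vt/C + R·V̇ + PEEP (constant-flow equation of motion).
Only the resistive term changes: ΔPIP = R × ΔV̇ = 28.4 × (1.1833 − 0.55) = 28.4 × 0.6333 = 17.986 cmH2O.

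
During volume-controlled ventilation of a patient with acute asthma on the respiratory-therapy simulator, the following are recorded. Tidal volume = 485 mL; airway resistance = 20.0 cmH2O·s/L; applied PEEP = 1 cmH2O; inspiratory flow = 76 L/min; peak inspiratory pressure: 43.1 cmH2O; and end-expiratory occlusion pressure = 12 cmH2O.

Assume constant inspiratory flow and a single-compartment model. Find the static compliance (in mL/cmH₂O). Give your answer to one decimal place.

Flow: 76 L/min ÷ 60 = 1.2667 L/s.
Total PEEP = 12 cmH2O (set 1 + intrinsic 11); this is the baseline alveolar pressure.
Equation of motion (constant flow): PIP = Vt/C + R·V̇ + PEEP.
Vt/C = PIP − R·V̇ − PEEP = 43.1 − 20.0×1.2667 − 12 = 43.1 − 25.334 − 12 = 5.766 cmH2O.
C = Vt / 5.766 = 485 / 5.766 = 84.114 mL/cmH2O.

84.1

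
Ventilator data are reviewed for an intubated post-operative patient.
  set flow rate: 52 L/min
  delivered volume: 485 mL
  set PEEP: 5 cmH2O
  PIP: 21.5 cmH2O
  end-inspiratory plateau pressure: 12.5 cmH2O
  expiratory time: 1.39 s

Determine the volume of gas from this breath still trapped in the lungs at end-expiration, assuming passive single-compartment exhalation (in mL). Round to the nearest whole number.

Flow: 52 L/min ÷ 60 = 0.8667 L/s.
R = (PIP − Pplat)/V̇ = (21.5 − 12.5) / 0.8667 = 9.0/0.8667 = 10.384 cmH2O·s/L.
C = Vt/(Pplat − PEEP) = 485.0 / (12.5 − 5) = 485.0/7.5 = 64.667 mL/cmH2O.
τ = R × C = 10.384 × 0.06467 L/cmH2O = 0.6715 s.
Fraction remaining = e^(−Te/τ) = e^(−1.39/0.6715) = 0.1262.
Trapped volume = 485.0 × 0.1262 = 61.207 mL.

61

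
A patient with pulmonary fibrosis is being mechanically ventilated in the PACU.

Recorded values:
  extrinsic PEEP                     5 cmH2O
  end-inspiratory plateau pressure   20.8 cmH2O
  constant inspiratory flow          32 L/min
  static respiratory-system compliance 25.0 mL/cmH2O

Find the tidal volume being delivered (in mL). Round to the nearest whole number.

Vt = Cstat × (Pplat − PEEP) = 25.0 × (20.8 − 5) = 25.0 × 15.8 = 395.0 mL.

395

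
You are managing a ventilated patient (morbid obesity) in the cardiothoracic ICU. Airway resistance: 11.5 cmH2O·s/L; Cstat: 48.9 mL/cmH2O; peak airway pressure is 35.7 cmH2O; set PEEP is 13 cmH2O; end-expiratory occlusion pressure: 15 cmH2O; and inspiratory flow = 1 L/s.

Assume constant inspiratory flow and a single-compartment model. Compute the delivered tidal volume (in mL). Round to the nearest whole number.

450

Total PEEP = 15 cmH2O (set 13 + intrinsic 2); this is the baseline alveolar pressure.
Equation of motion (constant flow): PIP = Vt/C + R·V̇ + PEEP.
Vt/C = PIP − R·V̇ − PEEP = 35.7 − 11.5 − 15 = 9.2 cmH2O.
Vt = C × 9.2 = 48.9 × 9.2 = 449.88 mL.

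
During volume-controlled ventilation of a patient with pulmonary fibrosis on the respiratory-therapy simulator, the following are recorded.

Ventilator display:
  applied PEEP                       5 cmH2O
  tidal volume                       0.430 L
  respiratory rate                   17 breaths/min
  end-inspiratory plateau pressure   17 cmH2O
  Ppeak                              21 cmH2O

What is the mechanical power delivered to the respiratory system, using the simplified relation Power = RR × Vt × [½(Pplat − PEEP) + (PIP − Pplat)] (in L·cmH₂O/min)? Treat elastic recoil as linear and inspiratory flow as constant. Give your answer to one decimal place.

73.1

Per-breath work = Vt × [½(Pplat−PEEP) + (PIP−Pplat)] = 0.430 × [0.5×12.0 + 4.0] = 0.430 × 10.0 = 4.3 L·cmH2O.
Power = 17 × 4.3 = 73.1 L·cmH2O/min.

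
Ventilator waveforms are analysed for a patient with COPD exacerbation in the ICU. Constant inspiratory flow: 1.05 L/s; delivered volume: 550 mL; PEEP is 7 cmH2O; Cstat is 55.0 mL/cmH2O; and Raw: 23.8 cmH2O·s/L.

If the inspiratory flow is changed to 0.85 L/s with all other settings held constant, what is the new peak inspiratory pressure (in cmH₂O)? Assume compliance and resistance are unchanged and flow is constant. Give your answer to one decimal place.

PIP = Vt/C + R·V̇ + PEEP (constant-flow equation of motion).
Only the resistive term changes: ΔPIP = R × ΔV̇ = 23.8 × (0.85 − 1.05) = 23.8 × -0.2 = -4.76 cmH2O.
Original PIP = 550/55.0 + 23.8×1.05 + 7 = 41.99 cmH2O; new PIP = 41.99 + (-4.76) = 37.23 cmH2O.

37.2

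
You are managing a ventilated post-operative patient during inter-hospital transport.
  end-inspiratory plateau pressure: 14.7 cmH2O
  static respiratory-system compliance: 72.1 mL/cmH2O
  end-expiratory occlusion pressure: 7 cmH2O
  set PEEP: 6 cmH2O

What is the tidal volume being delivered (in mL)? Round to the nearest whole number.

End-expiratory occlusion gives total PEEP = 7 cmH2O (intrinsic PEEP = 7 − 6 = 1). Use total PEEP for the elastic gradient.
Vt = Cstat × (Pplat − PEEPtotal) = 72.1 × (14.7 − 7) = 72.1 × 7.7 = 555.17 mL.

555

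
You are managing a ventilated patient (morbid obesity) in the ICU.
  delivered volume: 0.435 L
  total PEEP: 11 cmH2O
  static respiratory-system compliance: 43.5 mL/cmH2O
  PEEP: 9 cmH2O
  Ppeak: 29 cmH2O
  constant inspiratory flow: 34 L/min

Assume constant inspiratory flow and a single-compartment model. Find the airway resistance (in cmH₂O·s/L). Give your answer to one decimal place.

14.1

Flow: 34 L/min ÷ 60 = 0.5667 L/s.
Total PEEP = 11 cmH2O (set 9 + intrinsic 2); this is the baseline alveolar pressure.
Equation of motion (constant flow): PIP = Vt/C + R·V̇ + PEEP.
R·V̇ = PIP − Vt/C − PEEP = 29 − 435/43.5 − 11 = 29 − 10.0 − 11 = 8.0 cmH2O.
R = 8.0 / 0.5667 = 14.117 cmH2O·s/L.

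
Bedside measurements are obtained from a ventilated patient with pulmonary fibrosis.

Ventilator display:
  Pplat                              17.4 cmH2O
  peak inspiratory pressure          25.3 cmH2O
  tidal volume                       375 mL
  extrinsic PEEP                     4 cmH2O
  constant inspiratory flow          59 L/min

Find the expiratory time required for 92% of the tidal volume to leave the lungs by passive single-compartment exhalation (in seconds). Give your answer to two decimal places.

Flow: 59 L/min ÷ 60 = 0.9833 L/s.
R = (PIP − Pplat)/V̇ = (25.3 − 17.4) / 0.9833 = 7.9/0.9833 = 8.034 cmH2O·s/L.
C = Vt/(Pplat − PEEP) = 375.0 / (17.4 − 4) = 375.0/13.4 = 27.985 mL/cmH2O.
τ = R × C = 8.034 × 0.02799 L/cmH2O = 0.2249 s.
t = −τ·ln(1 − 0.92) = −0.2249·ln(0.08) = 0.568 s.

0.57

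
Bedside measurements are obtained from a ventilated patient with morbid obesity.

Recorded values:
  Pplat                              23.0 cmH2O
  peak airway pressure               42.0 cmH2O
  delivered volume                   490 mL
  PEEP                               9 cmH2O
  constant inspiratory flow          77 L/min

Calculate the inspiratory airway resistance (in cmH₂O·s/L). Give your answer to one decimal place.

14.8

Flow: 77 L/min ÷ 60 = 1.2833 L/s.
Raw = (PIP − Pplat) / flow = (42.0 − 23.0) / 1.2833 = 19.0 / 1.2833 = 14.806 cmH2O·s/L.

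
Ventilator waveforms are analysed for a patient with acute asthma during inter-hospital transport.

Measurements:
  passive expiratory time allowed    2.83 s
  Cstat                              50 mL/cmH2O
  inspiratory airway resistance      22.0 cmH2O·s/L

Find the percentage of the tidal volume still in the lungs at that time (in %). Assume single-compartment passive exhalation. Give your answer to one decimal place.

τ = R × C = 22.0 × 50 mL/cmH2O = 22.0 × 0.050 L/cmH2O = 1.1 s.
Passive exhalation: V(t)/V₀ = e^(−t/τ) = e^(−2.83/1.1) = 0.07633.
Fraction remaining = 0.07633 → 7.633%.

7.6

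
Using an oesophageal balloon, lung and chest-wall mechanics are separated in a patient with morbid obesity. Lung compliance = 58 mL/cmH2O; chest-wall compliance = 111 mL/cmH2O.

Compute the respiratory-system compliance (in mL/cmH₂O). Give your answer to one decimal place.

Lung and chest wall are elastances in series: 1/Crs = 1/CL + 1/Ccw.
1/Crs = 1/58 + 1/111 = 0.02625.
Crs = 38.095 mL/cmH2O.

38.1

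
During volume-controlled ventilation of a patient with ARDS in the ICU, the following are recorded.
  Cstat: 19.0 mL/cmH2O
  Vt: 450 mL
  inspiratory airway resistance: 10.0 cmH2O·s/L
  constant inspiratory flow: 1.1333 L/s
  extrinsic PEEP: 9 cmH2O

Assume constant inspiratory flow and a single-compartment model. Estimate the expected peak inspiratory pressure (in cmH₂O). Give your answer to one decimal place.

44.0

Equation of motion (constant flow): PIP = Vt/C + R·V̇ + PEEP.
PIP = 450/19.0 + 10.0×1.1333 + 9 = 23.684 + 11.333 + 9 = 44.017 cmH2O.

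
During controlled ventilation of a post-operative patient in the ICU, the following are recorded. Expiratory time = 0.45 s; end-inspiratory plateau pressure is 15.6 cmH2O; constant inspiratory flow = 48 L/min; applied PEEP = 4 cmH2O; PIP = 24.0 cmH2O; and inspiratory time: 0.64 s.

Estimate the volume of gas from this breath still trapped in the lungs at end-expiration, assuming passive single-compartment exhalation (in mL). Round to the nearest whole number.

194

Flow: 48 L/min ÷ 60 = 0.8 L/s.
Vt = flow × Ti = 0.8 L/s × 0.64 s × 1000 mL/L = 512.0 mL.
R = (PIP − Pplat)/V̇ = (24.0 − 15.6) / 0.8 = 8.4/0.8 = 10.5 cmH2O·s/L.
C = Vt/(Pplat − PEEP) = 512.0 / (15.6 − 4) = 512.0/11.6 = 44.138 mL/cmH2O.
τ = R × C = 10.5 × 0.04414 L/cmH2O = 0.4635 s.
Fraction remaining = e^(−Te/τ) = e^(−0.45/0.4635) = 0.3788.
Trapped volume = 512.0 × 0.3788 = 193.95 mL.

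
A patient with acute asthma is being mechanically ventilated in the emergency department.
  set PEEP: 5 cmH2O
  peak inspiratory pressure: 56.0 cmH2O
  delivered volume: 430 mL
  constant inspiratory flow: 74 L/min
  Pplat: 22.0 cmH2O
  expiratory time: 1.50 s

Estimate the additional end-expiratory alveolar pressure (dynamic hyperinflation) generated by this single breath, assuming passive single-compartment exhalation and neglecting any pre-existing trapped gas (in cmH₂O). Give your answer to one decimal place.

2.0

Flow: 74 L/min ÷ 60 = 1.2333 L/s.
R = (PIP − Pplat)/V̇ = (56.0 − 22.0) / 1.2333 = 34.0/1.2333 = 27.568 cmH2O·s/L.
C = Vt/(Pplat − PEEP) = 430.0 / (22.0 − 5) = 430.0/17.0 = 25.294 mL/cmH2O.
τ = R × C = 27.568 × 0.02529 L/cmH2O = 0.6972 s.
Fraction remaining = e^(−Te/τ) = e^(−1.50/0.6972) = 0.1163; trapped volume = 430.0 × 0.1163 = 50.009 mL.
Additional alveolar pressure from trapping ≈ V_trapped / C = 50.009 / 25.294 = 1.977 cmH2O.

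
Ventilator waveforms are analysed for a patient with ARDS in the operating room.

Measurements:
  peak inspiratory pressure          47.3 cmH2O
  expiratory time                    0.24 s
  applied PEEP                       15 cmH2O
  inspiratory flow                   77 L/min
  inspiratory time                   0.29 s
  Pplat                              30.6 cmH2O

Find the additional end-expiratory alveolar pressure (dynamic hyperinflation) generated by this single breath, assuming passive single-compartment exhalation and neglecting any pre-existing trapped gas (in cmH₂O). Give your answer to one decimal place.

Flow: 77 L/min ÷ 60 = 1.2833 L/s.
Vt = flow × Ti = 1.2833 L/s × 0.29 s × 1000 mL/L = 372.16 mL.
R = (PIP − Pplat)/V̇ = (47.3 − 30.6) / 1.2833 = 16.7/1.2833 = 13.013 cmH2O·s/L.
C = Vt/(Pplat − PEEP) = 372.16 / (30.6 − 15) = 372.16/15.6 = 23.856 mL/cmH2O.
τ = R × C = 13.013 × 0.02386 L/cmH2O = 0.3105 s.
Fraction remaining = e^(−Te/τ) = e^(−0.24/0.3105) = 0.4617; trapped volume = 372.16 × 0.4617 = 171.83 mL.
Additional alveolar pressure from trapping ≈ V_trapped / C = 171.83 / 23.856 = 7.203 cmH2O.

7.2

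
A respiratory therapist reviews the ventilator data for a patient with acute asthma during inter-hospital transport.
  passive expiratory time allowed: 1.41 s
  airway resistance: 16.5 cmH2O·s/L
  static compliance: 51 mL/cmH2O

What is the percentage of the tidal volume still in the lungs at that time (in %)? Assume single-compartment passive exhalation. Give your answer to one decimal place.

18.7

τ = R × C = 16.5 × 51 mL/cmH2O = 16.5 × 0.051 L/cmH2O = 0.8415 s.
Passive exhalation: V(t)/V₀ = e^(−t/τ) = e^(−1.41/0.8415) = 0.1872.
Fraction remaining = 0.1872 → 18.72%.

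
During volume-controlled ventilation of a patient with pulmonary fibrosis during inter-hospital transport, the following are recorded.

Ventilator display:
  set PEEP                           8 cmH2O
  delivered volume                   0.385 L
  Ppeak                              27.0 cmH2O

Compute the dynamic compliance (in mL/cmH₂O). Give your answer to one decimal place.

Dynamic compliance = Vt / (PIP − PEEP) = 385 / (27.0 − 8) = 385 / 19.0 = 20.263 mL/cmH2O.

20.3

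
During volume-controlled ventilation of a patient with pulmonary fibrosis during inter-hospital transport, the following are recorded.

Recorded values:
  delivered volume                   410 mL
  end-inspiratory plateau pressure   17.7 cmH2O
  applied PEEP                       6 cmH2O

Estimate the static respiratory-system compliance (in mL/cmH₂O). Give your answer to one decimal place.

35.0

Cstat = Vt / (Pplat − PEEP) = 410 / (17.7 − 6) = 410 / 11.7 = 35.043 mL/cmH2O.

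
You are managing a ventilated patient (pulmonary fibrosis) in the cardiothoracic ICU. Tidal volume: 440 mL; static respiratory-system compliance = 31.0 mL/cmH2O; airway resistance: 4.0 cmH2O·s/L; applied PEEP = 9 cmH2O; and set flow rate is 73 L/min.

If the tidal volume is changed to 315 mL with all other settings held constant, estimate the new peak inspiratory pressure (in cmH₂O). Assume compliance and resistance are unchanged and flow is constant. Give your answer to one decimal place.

24.0

Flow: 73 L/min ÷ 60 = 1.2167 L/s.
PIP = Vt/C + R·V̇ + PEEP (constant-flow equation of motion).
Only the elastic term changes: ΔPIP = ΔVt / C = (315 − 440) / 31.0 = -4.032 cmH2O.
Original PIP = 440/31.0 + 4.0×1.2167 + 9 = 28.06 cmH2O; new PIP = 28.06 + (-4.032) = 24.028 cmH2O.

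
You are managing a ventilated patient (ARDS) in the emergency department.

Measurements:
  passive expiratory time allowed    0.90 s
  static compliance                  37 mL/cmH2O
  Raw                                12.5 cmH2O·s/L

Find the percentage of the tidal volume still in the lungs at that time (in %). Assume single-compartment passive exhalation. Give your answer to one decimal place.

τ = R × C = 12.5 × 37 mL/cmH2O = 12.5 × 0.037 L/cmH2O = 0.4625 s.
Passive exhalation: V(t)/V₀ = e^(−t/τ) = e^(−0.90/0.4625) = 0.1429.
Fraction remaining = 0.1429 → 14.29%.

14.3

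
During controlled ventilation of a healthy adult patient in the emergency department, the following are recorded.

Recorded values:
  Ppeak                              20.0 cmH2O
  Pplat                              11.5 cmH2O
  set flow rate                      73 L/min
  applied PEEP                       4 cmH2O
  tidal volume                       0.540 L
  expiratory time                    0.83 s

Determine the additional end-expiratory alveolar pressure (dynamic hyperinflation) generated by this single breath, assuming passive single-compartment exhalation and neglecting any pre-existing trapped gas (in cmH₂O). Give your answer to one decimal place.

Flow: 73 L/min ÷ 60 = 1.2167 L/s.
R = (PIP − Pplat)/V̇ = (20.0 − 11.5) / 1.2167 = 8.5/1.2167 = 6.986 cmH2O·s/L.
C = Vt/(Pplat − PEEP) = 540.0 / (11.5 − 4) = 540.0/7.5 = 72.0 mL/cmH2O.
τ = R × C = 6.986 × 0.072 L/cmH2O = 0.503 s.
Fraction remaining = e^(−Te/τ) = e^(−0.83/0.503) = 0.192; trapped volume = 540.0 × 0.192 = 103.68 mL.
Additional alveolar pressure from trapping ≈ V_trapped / C = 103.68 / 72.0 = 1.44 cmH2O.

1.4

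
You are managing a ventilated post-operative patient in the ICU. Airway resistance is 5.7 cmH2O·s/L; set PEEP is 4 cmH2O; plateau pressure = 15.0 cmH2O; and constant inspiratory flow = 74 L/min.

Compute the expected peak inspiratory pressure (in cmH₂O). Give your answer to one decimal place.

Flow: 74 L/min ÷ 60 = 1.2333 L/s.
PIP = Pplat + Raw × flow = 15.0 + 5.7 × 1.2333 = 15.0 + 7.03 = 22.03 cmH2O.

22.0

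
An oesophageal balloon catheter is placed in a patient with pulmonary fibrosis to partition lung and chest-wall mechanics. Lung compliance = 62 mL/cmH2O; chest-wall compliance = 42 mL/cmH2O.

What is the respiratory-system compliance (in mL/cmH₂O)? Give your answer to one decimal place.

Lung and chest wall are elastances in series: 1/Crs = 1/CL + 1/Ccw.
1/Crs = 1/62 + 1/42 = 0.03994.
Crs = 25.038 mL/cmH2O.

25.0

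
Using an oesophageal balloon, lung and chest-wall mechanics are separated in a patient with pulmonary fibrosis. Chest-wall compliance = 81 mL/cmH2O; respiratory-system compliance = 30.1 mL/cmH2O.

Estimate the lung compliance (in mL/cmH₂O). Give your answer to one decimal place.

47.9

1/CL = 1/Crs − 1/Ccw.
1/CL = 1/30.1 − 1/81 = 0.02088.
CL = 47.893 mL/cmH2O.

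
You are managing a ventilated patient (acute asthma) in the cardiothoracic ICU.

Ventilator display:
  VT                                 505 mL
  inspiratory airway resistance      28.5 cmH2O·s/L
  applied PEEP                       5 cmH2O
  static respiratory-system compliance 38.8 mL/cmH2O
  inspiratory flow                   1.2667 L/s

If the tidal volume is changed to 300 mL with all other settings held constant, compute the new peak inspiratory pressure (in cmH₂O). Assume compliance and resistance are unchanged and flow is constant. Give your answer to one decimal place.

48.8

PIP = Vt/C + R·V̇ + PEEP (constant-flow equation of motion).
Only the elastic term changes: ΔPIP = ΔVt / C = (300 − 505) / 38.8 = -5.284 cmH2O.
Original PIP = 505/38.8 + 28.5×1.2667 + 5 = 54.116 cmH2O; new PIP = 54.116 + (-5.284) = 48.832 cmH2O.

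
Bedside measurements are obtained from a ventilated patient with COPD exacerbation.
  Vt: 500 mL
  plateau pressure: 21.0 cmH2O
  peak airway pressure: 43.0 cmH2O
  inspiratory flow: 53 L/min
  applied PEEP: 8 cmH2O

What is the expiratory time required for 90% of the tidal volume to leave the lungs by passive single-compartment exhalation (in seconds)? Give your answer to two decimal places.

2.21

Flow: 53 L/min ÷ 60 = 0.8833 L/s.
R = (PIP − Pplat)/V̇ = (43.0 − 21.0) / 0.8833 = 22.0/0.8833 = 24.907 cmH2O·s/L.
C = Vt/(Pplat − PEEP) = 500.0 / (21.0 − 8) = 500.0/13.0 = 38.462 mL/cmH2O.
τ = R × C = 24.907 × 0.03846 L/cmH2O = 0.9579 s.
t = −τ·ln(1 − 0.90) = −0.9579·ln(0.1) = 2.206 s.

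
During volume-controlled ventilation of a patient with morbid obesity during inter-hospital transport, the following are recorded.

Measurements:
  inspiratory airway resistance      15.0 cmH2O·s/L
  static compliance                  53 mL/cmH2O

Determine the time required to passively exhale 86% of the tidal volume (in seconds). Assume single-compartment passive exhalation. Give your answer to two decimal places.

1.56

τ = R × C = 15.0 × 53 mL/cmH2O = 15.0 × 0.053 L/cmH2O = 0.795 s.
Exhaled fraction f = 1 − e^(−t/τ) → t = −τ·ln(1 − f) = −0.795·ln(0.14) = 1.563 s.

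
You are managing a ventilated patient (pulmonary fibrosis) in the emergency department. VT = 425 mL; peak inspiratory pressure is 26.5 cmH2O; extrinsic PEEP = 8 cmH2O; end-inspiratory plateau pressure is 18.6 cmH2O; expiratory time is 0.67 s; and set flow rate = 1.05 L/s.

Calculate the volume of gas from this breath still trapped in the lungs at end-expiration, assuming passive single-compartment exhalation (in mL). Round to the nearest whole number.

46

R = (PIP − Pplat)/V̇ = (26.5 − 18.6) / 1.05 = 7.9/1.05 = 7.524 cmH2O·s/L.
C = Vt/(Pplat − PEEP) = 425.0 / (18.6 − 8) = 425.0/10.6 = 40.094 mL/cmH2O.
τ = R × C = 7.524 × 0.04009 L/cmH2O = 0.3016 s.
Fraction remaining = e^(−Te/τ) = e^(−0.67/0.3016) = 0.1084.
Trapped volume = 425.0 × 0.1084 = 46.07 mL.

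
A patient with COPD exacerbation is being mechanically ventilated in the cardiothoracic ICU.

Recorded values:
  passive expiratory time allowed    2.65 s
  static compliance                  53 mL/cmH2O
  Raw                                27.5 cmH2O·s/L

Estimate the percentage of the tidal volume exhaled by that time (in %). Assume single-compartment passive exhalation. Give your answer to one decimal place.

83.8

τ = R × C = 27.5 × 53 mL/cmH2O = 27.5 × 0.053 L/cmH2O = 1.458 s.
Passive exhalation: V(t)/V₀ = e^(−t/τ) = e^(−2.65/1.458) = 0.1624.
Fraction exhaled = 1 − 0.1624 = 0.8376 → 83.76%.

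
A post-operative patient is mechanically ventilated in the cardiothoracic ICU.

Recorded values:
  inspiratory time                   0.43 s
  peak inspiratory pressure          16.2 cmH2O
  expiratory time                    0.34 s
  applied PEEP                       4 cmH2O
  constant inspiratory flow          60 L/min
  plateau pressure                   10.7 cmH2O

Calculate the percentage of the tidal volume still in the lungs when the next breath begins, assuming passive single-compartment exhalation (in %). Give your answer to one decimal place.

Flow: 60 L/min ÷ 60 = 1 L/s.
Vt = flow × Ti = 1 L/s × 0.43 s × 1000 mL/L = 430.0 mL.
R = (PIP − Pplat)/V̇ = (16.2 − 10.7) / 1 = 5.5/1 = 5.5 cmH2O·s/L.
C = Vt/(Pplat − PEEP) = 430.0 / (10.7 − 4) = 430.0/6.7 = 64.179 mL/cmH2O.
τ = R × C = 5.5 × 0.06418 L/cmH2O = 0.353 s.
Fraction remaining at end-expiration = e^(−Te/τ) = e^(−0.34/0.353) = 0.3817 → 38.17%.

38.2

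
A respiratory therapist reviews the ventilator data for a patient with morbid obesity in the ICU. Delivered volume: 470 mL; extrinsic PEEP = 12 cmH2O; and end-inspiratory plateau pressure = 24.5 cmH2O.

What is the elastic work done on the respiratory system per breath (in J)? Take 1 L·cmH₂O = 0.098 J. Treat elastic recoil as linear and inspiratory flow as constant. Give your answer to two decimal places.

Elastic work ≈ ½ × (Pplat − PEEP) × Vt = 0.5 × (24.5 − 12) × 0.470 L = 0.5 × 12.5 × 0.470 = 2.938 L·cmH2O.
× 0.098 J/(L·cmH2O) → 0.2879 J.

0.29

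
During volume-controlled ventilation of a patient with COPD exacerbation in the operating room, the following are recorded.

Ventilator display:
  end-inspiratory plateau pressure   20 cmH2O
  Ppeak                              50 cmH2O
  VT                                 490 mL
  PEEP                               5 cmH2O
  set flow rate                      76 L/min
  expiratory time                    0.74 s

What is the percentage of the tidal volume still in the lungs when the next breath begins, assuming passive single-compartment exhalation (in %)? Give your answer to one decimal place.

38.4

Flow: 76 L/min ÷ 60 = 1.2667 L/s.
R = (PIP − Pplat)/V̇ = (50 − 20) / 1.2667 = 30.0/1.2667 = 23.684 cmH2O·s/L.
C = Vt/(Pplat − PEEP) = 490.0 / (20 − 5) = 490.0/15.0 = 32.667 mL/cmH2O.
τ = R × C = 23.684 × 0.03267 L/cmH2O = 0.7738 s.
Fraction remaining at end-expiration = e^(−Te/τ) = e^(−0.74/0.7738) = 0.3843 → 38.43%.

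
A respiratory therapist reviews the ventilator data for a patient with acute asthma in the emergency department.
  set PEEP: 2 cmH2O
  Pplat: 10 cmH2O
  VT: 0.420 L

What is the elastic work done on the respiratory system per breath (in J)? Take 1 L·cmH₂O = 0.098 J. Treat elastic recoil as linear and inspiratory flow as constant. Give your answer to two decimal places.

0.16

Elastic work ≈ ½ × (Pplat − PEEP) × Vt = 0.5 × (10 − 2) × 0.420 L = 0.5 × 8.0 × 0.420 = 1.68 L·cmH2O.
× 0.098 J/(L·cmH2O) → 0.1646 J.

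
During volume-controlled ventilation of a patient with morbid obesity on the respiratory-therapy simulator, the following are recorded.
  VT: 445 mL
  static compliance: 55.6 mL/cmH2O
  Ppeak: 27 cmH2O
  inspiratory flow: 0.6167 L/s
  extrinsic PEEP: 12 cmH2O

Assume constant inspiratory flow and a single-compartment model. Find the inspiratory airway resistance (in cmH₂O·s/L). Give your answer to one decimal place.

Equation of motion (constant flow): PIP = Vt/C + R·V̇ + PEEP.
R·V̇ = PIP − Vt/C − PEEP = 27 − 445/55.6 − 12 = 27 − 8.004 − 12 = 6.996 cmH2O.
R = 6.996 / 0.6167 = 11.344 cmH2O·s/L.

11.3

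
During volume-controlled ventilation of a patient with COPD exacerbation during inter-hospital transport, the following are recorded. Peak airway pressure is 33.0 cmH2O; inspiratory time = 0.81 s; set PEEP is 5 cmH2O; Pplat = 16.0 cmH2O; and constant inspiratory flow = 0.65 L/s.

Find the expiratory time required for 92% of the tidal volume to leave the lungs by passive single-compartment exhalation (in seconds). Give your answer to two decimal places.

3.16

Vt = flow × Ti = 0.65 L/s × 0.81 s × 1000 mL/L = 526.5 mL.
R = (PIP − Pplat)/V̇ = (33.0 − 16.0) / 0.65 = 17.0/0.65 = 26.154 cmH2O·s/L.
C = Vt/(Pplat − PEEP) = 526.5 / (16.0 − 5) = 526.5/11.0 = 47.864 mL/cmH2O.
τ = R × C = 26.154 × 0.04786 L/cmH2O = 1.252 s.
t = −τ·ln(1 − 0.92) = −1.252·ln(0.08) = 3.162 s.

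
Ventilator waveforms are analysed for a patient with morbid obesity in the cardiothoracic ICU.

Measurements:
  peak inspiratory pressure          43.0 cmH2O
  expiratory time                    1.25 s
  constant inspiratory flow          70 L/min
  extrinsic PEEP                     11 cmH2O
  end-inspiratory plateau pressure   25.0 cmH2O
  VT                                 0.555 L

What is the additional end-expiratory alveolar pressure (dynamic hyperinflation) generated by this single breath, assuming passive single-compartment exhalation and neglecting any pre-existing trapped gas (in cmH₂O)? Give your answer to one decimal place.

1.8

Flow: 70 L/min ÷ 60 = 1.1667 L/s.
R = (PIP − Pplat)/V̇ = (43.0 − 25.0) / 1.1667 = 18.0/1.1667 = 15.428 cmH2O·s/L.
C = Vt/(Pplat − PEEP) = 555.0 / (25.0 − 11) = 555.0/14.0 = 39.643 mL/cmH2O.
τ = R × C = 15.428 × 0.03964 L/cmH2O = 0.6116 s.
Fraction remaining = e^(−Te/τ) = e^(−1.25/0.6116) = 0.1295; trapped volume = 555.0 × 0.1295 = 71.873 mL.
Additional alveolar pressure from trapping ≈ V_trapped / C = 71.873 / 39.643 = 1.813 cmH2O.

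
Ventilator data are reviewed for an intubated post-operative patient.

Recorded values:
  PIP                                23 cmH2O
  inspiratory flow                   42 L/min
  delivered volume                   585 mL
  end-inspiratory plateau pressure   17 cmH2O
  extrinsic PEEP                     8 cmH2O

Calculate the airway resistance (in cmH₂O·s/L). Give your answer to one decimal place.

8.6

Flow: 42 L/min ÷ 60 = 0.7 L/s.
Raw = (PIP − Pplat) / flow = (23 − 17) / 0.7 = 6.0 / 0.7 = 8.571 cmH2O·s/L.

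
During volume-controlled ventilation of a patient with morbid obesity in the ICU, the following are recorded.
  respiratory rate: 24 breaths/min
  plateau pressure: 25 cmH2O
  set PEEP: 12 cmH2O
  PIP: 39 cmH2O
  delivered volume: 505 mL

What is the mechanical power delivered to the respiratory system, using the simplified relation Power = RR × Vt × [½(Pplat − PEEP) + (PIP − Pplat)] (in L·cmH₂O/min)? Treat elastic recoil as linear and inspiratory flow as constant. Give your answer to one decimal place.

Per-breath work = Vt × [½(Pplat−PEEP) + (PIP−Pplat)] = 0.505 × [0.5×13.0 + 14.0] = 0.505 × 20.5 = 10.353 L·cmH2O.
Power = 24 × 10.353 = 248.47 L·cmH2O/min.

248.5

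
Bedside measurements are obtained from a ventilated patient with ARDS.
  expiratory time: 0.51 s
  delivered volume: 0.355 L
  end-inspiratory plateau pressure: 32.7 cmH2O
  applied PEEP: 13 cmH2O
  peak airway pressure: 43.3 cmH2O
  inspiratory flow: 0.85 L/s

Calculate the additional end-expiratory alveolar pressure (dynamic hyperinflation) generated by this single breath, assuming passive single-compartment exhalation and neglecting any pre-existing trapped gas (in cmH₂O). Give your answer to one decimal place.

R = (PIP − Pplat)/V̇ = (43.3 − 32.7) / 0.85 = 10.6/0.85 = 12.471 cmH2O·s/L.
C = Vt/(Pplat − PEEP) = 355.0 / (32.7 − 13) = 355.0/19.7 = 18.02 mL/cmH2O.
τ = R × C = 12.471 × 0.01802 L/cmH2O = 0.2247 s.
Fraction remaining = e^(−Te/τ) = e^(−0.51/0.2247) = 0.1033; trapped volume = 355.0 × 0.1033 = 36.672 mL.
Additional alveolar pressure from trapping ≈ V_trapped / C = 36.672 / 18.02 = 2.035 cmH2O.

2.0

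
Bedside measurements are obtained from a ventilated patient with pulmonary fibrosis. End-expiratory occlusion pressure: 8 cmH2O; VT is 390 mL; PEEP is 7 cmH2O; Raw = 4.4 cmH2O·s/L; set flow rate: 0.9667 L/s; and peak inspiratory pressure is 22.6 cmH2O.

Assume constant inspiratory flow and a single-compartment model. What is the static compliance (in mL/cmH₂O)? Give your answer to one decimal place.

Total PEEP = 8 cmH2O (set 7 + intrinsic 1); this is the baseline alveolar pressure.
Equation of motion (constant flow): PIP = Vt/C + R·V̇ + PEEP.
Vt/C = PIP − R·V̇ − PEEP = 22.6 − 4.4×0.9667 − 8 = 22.6 − 4.253 − 8 = 10.347 cmH2O.
C = Vt / 10.347 = 390 / 10.347 = 37.692 mL/cmH2O.

37.7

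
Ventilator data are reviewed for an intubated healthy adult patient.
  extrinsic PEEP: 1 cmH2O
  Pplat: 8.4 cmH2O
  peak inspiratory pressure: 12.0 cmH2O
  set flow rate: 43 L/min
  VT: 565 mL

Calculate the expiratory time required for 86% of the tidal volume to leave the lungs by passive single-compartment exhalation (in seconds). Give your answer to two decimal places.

0.75

Flow: 43 L/min ÷ 60 = 0.7167 L/s.
R = (PIP − Pplat)/V̇ = (12.0 − 8.4) / 0.7167 = 3.6/0.7167 = 5.023 cmH2O·s/L.
C = Vt/(Pplat − PEEP) = 565.0 / (8.4 − 1) = 565.0/7.4 = 76.351 mL/cmH2O.
τ = R × C = 5.023 × 0.07635 L/cmH2O = 0.3835 s.
t = −τ·ln(1 − 0.86) = −0.3835·ln(0.14) = 0.754 s.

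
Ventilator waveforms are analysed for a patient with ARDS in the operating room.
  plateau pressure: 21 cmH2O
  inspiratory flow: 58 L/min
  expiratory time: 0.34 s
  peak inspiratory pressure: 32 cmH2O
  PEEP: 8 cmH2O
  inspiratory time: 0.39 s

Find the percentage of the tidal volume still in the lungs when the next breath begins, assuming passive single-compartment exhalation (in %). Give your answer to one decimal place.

Flow: 58 L/min ÷ 60 = 0.9667 L/s.
Vt = flow × Ti = 0.9667 L/s × 0.39 s × 1000 mL/L = 377.01 mL.
R = (PIP − Pplat)/V̇ = (32 − 21) / 0.9667 = 11.0/0.9667 = 11.379 cmH2O·s/L.
C = Vt/(Pplat − PEEP) = 377.01 / (21 − 8) = 377.01/13.0 = 29.001 mL/cmH2O.
τ = R × C = 11.379 × 0.029 L/cmH2O = 0.33 s.
Fraction remaining at end-expiration = e^(−Te/τ) = e^(−0.34/0.33) = 0.3569 → 35.69%.

35.7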